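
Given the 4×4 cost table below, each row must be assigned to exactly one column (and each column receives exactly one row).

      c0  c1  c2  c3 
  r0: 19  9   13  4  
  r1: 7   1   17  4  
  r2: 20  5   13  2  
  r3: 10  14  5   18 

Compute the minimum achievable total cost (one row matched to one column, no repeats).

Minimum assignment cost: 21

optimal assignment: row0→col3 (cost 4), row1→col0 (cost 7), row2→col1 (cost 5), row3→col2 (cost 5)
total = 4 + 7 + 5 + 5 = 21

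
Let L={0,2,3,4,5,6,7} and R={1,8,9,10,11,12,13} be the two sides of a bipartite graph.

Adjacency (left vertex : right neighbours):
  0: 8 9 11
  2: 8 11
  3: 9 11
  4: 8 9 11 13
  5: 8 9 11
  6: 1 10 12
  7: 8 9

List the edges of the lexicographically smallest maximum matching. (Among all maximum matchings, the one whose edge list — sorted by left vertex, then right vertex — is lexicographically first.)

|M| = 5 (so the lex-smallest maximum matching has 5 edges)
process left vertices in ascending order; for each, take the smallest-labelled available neighbour that still permits 5 edges overall, or leave it unmatched if none does
lex-smallest matching: {0-8, 2-11, 3-9, 4-13, 6-1}

Lex-smallest maximum matching: {(0,8), (2,11), (3,9), (4,13), (6,1)}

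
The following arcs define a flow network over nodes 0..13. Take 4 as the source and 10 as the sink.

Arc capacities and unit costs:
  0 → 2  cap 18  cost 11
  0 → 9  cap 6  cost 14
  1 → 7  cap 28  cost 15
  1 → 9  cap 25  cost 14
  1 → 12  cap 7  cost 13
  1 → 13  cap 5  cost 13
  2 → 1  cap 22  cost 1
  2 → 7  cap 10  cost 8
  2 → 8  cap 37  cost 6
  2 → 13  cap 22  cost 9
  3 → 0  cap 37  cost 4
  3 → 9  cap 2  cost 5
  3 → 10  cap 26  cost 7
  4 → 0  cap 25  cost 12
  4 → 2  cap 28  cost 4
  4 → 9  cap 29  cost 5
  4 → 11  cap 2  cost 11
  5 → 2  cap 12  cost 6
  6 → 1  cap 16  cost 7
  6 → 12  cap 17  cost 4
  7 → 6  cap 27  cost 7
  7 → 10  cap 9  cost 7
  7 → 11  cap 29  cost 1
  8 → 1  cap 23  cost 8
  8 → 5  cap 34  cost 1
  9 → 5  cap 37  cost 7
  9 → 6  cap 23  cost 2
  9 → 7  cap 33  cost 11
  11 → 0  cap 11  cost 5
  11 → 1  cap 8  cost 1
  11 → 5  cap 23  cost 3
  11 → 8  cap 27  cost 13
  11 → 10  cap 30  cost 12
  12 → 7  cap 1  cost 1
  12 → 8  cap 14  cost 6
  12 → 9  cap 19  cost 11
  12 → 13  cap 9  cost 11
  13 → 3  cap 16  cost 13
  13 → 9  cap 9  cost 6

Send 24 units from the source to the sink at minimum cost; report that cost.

Minimum cost for 24 units: 586

shortest-cost path #1: 4→2→7→10 push 9 @ unit cost 19 (adds 171)
shortest-cost path #2: 4→11→10 push 2 @ unit cost 23 (adds 46)
shortest-cost path #3: 4→2→7→11→10 push 1 @ unit cost 25 (adds 25)
shortest-cost path #4: 4→9→6→12→7→11→10 push 1 @ unit cost 25 (adds 25)
shortest-cost path #5: 4→9→7→11→10 push 11 @ unit cost 29 (adds 319)
total cost = 586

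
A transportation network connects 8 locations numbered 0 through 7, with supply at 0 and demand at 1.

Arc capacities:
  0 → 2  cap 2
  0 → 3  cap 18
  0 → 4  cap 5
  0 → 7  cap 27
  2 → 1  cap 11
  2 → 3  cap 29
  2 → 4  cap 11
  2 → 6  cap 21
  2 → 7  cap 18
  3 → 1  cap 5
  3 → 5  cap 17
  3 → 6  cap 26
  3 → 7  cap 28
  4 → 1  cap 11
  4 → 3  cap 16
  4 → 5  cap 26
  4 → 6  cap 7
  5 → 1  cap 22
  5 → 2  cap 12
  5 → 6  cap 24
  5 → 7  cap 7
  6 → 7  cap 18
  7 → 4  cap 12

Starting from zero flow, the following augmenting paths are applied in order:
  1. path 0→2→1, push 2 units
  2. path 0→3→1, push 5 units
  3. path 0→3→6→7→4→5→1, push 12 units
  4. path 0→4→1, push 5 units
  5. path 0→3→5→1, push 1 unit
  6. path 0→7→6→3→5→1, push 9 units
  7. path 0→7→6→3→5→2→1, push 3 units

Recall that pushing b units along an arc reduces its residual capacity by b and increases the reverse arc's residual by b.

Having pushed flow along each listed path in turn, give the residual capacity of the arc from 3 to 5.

Residual capacity of (3,5): 4

after path 1 (0→2→1, push 2): res(3,5)=17
after path 2 (0→3→1, push 5): res(3,5)=17
after path 3 (0→3→6→7→4→5→1, push 12): res(3,5)=17
after path 4 (0→4→1, push 5): res(3,5)=17
after path 5 (0→3→5→1, push 1): res(3,5)=16
after path 6 (0→7→6→3→5→1, push 9): res(3,5)=7
after path 7 (0→7→6→3→5→2→1, push 3): res(3,5)=4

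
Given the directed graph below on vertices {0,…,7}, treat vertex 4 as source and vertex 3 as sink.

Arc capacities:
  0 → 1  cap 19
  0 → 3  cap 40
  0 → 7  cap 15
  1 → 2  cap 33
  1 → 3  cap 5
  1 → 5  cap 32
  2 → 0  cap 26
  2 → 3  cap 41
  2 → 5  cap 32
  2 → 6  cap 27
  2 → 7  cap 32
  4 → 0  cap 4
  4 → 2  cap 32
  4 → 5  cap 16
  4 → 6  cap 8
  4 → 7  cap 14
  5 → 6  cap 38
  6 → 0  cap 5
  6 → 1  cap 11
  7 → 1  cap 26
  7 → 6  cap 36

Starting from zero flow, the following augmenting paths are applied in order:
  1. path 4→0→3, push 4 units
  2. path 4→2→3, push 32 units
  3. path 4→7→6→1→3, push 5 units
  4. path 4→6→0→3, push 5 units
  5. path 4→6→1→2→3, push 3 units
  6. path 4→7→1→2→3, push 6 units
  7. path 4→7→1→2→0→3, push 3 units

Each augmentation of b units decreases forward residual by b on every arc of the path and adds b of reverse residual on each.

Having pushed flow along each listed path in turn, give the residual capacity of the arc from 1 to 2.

after path 1 (4→0→3, push 4): res(1,2)=33
after path 2 (4→2→3, push 32): res(1,2)=33
after path 3 (4→7→6→1→3, push 5): res(1,2)=33
after path 4 (4→6→0→3, push 5): res(1,2)=33
after path 5 (4→6→1→2→3, push 3): res(1,2)=30
after path 6 (4→7→1→2→3, push 6): res(1,2)=24
after path 7 (4→7→1→2→0→3, push 3): res(1,2)=21

Residual capacity of (1,2): 21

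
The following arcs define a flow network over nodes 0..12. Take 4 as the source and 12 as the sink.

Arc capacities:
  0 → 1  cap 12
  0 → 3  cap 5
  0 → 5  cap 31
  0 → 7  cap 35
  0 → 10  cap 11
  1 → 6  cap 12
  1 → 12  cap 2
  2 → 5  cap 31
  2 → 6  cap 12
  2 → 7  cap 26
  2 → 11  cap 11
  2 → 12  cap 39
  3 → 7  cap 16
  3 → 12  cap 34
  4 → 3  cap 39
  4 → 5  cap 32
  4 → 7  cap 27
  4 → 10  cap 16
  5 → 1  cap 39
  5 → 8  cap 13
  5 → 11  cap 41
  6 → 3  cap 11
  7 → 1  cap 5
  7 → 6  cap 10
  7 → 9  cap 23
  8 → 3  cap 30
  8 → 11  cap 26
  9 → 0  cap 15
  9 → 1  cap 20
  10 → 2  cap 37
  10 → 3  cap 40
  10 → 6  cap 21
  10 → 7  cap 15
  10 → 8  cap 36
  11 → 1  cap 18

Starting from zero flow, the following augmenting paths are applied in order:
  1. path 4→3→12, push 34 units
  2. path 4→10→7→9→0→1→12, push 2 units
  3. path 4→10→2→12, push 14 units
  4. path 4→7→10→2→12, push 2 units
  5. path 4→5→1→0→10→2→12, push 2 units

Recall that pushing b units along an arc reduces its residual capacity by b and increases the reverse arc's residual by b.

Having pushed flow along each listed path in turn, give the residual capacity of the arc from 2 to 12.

after path 1 (4→3→12, push 34): res(2,12)=39
after path 2 (4→10→7→9→0→1→12, push 2): res(2,12)=39
after path 3 (4→10→2→12, push 14): res(2,12)=25
after path 4 (4→7→10→2→12, push 2): res(2,12)=23
after path 5 (4→5→1→0→10→2→12, push 2): res(2,12)=21

Residual capacity of (2,12): 21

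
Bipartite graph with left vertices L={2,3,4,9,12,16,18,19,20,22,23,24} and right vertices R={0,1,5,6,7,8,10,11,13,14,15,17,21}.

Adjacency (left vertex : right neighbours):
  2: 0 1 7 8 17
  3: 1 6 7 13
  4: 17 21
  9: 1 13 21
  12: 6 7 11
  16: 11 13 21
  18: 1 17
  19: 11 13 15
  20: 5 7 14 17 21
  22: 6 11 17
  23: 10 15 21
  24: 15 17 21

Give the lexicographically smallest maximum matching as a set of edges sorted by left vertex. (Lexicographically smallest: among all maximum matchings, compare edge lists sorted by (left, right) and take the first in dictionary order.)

|M| = 11 (so the lex-smallest maximum matching has 11 edges)
process left vertices in ascending order; for each, take the smallest-labelled available neighbour that still permits 11 edges overall, or leave it unmatched if none does
lex-smallest matching: {2-0, 3-1, 4-17, 9-13, 12-7, 16-11, 19-15, 20-5, 22-6, 23-10, 24-21}

Lex-smallest maximum matching: {(2,0), (3,1), (4,17), (9,13), (12,7), (16,11), (19,15), (20,5), (22,6), (23,10), (24,21)}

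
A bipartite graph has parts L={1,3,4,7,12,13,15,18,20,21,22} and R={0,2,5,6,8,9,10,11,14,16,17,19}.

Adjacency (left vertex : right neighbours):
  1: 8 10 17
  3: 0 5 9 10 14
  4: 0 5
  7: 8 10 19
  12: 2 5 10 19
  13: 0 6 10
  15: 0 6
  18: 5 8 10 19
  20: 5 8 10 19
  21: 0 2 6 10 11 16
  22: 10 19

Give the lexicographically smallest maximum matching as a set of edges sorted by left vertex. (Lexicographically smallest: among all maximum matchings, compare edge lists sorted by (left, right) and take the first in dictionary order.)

Lex-smallest maximum matching: {(1,17), (3,9), (4,0), (7,8), (12,2), (13,6), (18,5), (20,10), (21,11), (22,19)}

|M| = 10 (so the lex-smallest maximum matching has 10 edges)
process left vertices in ascending order; for each, take the smallest-labelled available neighbour that still permits 10 edges overall, or leave it unmatched if none does
lex-smallest matching: {1-17, 3-9, 4-0, 7-8, 12-2, 13-6, 18-5, 20-10, 21-11, 22-19}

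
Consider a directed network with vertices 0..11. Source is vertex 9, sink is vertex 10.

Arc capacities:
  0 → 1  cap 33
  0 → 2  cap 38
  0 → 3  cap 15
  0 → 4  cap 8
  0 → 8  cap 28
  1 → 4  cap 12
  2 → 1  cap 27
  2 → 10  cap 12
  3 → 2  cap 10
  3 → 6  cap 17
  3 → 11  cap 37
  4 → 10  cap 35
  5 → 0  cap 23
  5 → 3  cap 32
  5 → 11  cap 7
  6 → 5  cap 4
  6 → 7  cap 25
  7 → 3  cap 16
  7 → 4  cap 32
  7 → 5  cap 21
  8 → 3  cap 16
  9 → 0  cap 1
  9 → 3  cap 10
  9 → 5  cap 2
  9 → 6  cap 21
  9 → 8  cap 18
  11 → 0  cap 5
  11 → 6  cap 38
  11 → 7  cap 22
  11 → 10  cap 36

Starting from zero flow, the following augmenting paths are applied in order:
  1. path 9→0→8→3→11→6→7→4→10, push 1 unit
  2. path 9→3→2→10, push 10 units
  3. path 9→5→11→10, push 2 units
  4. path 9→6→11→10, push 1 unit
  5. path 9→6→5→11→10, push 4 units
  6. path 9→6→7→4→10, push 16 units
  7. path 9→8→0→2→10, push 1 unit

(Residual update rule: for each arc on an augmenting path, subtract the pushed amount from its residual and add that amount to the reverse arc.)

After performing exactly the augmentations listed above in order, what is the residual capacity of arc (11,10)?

Residual capacity of (11,10): 29

after path 1 (9→0→8→3→11→6→7→4→10, push 1): res(11,10)=36
after path 2 (9→3→2→10, push 10): res(11,10)=36
after path 3 (9→5→11→10, push 2): res(11,10)=34
after path 4 (9→6→11→10, push 1): res(11,10)=33
after path 5 (9→6→5→11→10, push 4): res(11,10)=29
after path 6 (9→6→7→4→10, push 16): res(11,10)=29
after path 7 (9→8→0→2→10, push 1): res(11,10)=29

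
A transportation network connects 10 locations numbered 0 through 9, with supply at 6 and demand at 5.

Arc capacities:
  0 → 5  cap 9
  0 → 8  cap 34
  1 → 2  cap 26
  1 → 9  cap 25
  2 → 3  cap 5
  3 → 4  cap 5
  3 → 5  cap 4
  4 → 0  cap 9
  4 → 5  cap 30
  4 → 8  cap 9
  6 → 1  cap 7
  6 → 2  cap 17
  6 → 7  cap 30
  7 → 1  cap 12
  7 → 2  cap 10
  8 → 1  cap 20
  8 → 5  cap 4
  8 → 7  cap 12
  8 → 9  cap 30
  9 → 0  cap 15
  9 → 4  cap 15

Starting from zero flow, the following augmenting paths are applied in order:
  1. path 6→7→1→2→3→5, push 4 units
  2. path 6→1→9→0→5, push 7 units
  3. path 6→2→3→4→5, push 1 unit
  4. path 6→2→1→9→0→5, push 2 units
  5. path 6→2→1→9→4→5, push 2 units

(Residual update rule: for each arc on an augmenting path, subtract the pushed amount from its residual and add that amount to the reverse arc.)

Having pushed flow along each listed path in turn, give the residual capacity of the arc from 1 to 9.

Residual capacity of (1,9): 14

after path 1 (6→7→1→2→3→5, push 4): res(1,9)=25
after path 2 (6→1→9→0→5, push 7): res(1,9)=18
after path 3 (6→2→3→4→5, push 1): res(1,9)=18
after path 4 (6→2→1→9→0→5, push 2): res(1,9)=16
after path 5 (6→2→1→9→4→5, push 2): res(1,9)=14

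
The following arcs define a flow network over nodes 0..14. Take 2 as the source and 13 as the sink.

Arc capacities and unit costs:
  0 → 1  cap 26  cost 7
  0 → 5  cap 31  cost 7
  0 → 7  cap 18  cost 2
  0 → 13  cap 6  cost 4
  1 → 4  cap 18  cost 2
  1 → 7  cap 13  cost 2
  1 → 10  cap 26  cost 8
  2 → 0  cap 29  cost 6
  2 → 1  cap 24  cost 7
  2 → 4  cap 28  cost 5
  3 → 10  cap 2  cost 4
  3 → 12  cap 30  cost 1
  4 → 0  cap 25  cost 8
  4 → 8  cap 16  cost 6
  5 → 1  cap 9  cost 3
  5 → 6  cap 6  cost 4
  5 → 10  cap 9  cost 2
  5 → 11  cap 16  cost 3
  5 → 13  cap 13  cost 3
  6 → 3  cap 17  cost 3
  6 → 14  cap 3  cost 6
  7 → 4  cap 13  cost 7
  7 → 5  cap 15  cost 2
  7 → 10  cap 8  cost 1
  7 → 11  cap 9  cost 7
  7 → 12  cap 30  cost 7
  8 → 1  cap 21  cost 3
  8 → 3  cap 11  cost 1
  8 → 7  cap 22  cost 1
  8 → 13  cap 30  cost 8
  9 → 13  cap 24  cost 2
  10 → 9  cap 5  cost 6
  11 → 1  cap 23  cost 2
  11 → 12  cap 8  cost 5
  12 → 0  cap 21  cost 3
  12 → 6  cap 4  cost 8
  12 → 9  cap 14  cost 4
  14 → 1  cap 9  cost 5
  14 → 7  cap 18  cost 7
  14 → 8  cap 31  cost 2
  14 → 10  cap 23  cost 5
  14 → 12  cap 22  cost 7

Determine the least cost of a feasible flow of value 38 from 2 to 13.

shortest-cost path #1: 2→0→13 push 6 @ unit cost 10 (adds 60)
shortest-cost path #2: 2→0→7→5→13 push 13 @ unit cost 13 (adds 169)
shortest-cost path #3: 2→0→7→10→9→13 push 5 @ unit cost 17 (adds 85)
shortest-cost path #4: 2→4→8→13 push 14 @ unit cost 19 (adds 266)
total cost = 580

Minimum cost for 38 units: 580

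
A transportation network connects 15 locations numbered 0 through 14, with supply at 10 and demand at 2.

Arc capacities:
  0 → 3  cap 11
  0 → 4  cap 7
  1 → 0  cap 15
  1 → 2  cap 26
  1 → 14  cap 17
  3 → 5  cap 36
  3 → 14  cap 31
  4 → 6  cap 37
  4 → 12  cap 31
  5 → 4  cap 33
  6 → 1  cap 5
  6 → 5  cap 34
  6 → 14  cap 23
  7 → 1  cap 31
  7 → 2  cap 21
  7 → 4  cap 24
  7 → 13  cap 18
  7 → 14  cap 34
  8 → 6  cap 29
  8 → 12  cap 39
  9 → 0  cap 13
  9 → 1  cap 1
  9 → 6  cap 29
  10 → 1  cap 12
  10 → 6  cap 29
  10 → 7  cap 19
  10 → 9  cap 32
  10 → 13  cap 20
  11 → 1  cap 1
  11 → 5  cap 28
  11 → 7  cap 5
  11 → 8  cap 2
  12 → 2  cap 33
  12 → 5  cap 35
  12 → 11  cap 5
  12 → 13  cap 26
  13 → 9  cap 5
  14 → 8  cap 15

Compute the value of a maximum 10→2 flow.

augment #1: 10→1→2 bottleneck 12, total now 12
augment #2: 10→7→2 bottleneck 19, total now 31
augment #3: 10→6→1→2 bottleneck 5, total now 36
augment #4: 10→9→1→2 bottleneck 1, total now 37
augment #5: 10→6→5→4→12→2 bottleneck 24, total now 61
augment #6: 10→9→0→4→12→2 bottleneck 7, total now 68
augment #7: 10→9→6→14→8→12→2 bottleneck 2, total now 70
augment #8: 10→9→6→14→8→12→11→1→2 bottleneck 1, total now 71
augment #9: 10→9→6→14→8→12→11→7→2 bottleneck 2, total now 73
augment #10: 10→9→6→14→8→12→11→7→1→2 bottleneck 2, total now 75

Maximum flow value: 75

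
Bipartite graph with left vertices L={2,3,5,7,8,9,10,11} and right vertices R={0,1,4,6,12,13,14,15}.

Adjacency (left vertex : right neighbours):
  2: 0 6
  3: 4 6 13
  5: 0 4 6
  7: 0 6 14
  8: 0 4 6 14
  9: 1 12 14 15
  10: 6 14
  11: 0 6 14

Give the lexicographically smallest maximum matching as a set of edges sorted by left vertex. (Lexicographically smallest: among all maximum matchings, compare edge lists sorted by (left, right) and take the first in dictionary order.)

|M| = 6 (so the lex-smallest maximum matching has 6 edges)
process left vertices in ascending order; for each, take the smallest-labelled available neighbour that still permits 6 edges overall, or leave it unmatched if none does
lex-smallest matching: {2-0, 3-13, 5-4, 7-6, 8-14, 9-1}

Lex-smallest maximum matching: {(2,0), (3,13), (5,4), (7,6), (8,14), (9,1)}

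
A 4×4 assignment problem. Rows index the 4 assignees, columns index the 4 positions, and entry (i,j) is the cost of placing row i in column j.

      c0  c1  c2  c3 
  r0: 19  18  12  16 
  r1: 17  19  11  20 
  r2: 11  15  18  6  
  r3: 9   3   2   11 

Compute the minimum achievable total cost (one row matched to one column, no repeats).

Minimum assignment cost: 38

optimal assignment: row0→col2 (cost 12), row1→col0 (cost 17), row2→col3 (cost 6), row3→col1 (cost 3)
total = 12 + 17 + 6 + 3 = 38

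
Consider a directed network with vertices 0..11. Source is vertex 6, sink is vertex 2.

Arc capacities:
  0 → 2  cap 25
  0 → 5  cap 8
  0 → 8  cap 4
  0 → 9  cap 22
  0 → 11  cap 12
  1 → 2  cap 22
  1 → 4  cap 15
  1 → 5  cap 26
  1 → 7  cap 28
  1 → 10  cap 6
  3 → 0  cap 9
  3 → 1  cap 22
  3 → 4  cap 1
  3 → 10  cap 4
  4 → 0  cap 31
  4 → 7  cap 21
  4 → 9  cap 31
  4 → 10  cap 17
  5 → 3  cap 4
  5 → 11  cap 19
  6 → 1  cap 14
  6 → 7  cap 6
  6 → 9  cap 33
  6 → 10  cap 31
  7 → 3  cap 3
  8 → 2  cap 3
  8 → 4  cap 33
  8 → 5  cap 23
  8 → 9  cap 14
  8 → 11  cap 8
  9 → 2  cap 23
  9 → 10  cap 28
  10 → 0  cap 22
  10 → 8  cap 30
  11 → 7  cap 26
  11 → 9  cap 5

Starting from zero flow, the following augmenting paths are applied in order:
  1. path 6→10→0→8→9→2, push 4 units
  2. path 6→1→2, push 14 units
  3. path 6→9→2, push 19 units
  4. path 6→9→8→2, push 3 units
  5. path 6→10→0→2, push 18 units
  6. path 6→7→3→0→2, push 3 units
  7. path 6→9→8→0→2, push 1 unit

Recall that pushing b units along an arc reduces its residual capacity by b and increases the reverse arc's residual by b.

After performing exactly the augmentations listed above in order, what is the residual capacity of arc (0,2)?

after path 1 (6→10→0→8→9→2, push 4): res(0,2)=25
after path 2 (6→1→2, push 14): res(0,2)=25
after path 3 (6→9→2, push 19): res(0,2)=25
after path 4 (6→9→8→2, push 3): res(0,2)=25
after path 5 (6→10→0→2, push 18): res(0,2)=7
after path 6 (6→7→3→0→2, push 3): res(0,2)=4
after path 7 (6→9→8→0→2, push 1): res(0,2)=3

Residual capacity of (0,2): 3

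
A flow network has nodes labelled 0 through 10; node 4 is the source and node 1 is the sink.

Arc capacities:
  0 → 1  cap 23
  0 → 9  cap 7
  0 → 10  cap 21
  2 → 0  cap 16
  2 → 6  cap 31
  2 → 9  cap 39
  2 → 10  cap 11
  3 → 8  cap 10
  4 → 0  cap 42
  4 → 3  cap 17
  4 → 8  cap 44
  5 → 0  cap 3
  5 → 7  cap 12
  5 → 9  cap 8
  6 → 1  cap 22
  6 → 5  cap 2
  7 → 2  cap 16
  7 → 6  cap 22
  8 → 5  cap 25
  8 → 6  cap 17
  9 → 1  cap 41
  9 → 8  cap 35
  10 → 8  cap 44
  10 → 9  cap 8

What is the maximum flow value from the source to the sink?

augment #1: 4→0→1 bottleneck 23, total now 23
augment #2: 4→0→9→1 bottleneck 7, total now 30
augment #3: 4→8→6→1 bottleneck 17, total now 47
augment #4: 4→0→10→9→1 bottleneck 8, total now 55
augment #5: 4→8→5→9→1 bottleneck 8, total now 63
augment #6: 4→8→5→7→6→1 bottleneck 5, total now 68
augment #7: 4→8→5→7→2→9→1 bottleneck 7, total now 75

Maximum flow value: 75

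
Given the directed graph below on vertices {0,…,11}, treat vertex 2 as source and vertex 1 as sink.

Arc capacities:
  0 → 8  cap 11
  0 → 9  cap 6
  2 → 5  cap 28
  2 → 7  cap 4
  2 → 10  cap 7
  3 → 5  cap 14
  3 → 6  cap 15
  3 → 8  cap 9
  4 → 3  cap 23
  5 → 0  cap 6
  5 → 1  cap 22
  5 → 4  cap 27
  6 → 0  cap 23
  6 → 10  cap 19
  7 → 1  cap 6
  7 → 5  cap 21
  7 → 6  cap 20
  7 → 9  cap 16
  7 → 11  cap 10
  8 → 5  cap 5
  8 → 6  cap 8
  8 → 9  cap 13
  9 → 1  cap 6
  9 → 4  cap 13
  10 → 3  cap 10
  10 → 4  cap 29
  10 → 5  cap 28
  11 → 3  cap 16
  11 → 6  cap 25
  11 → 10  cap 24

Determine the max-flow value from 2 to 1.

Maximum flow value: 32

augment #1: 2→5→1 bottleneck 22, total now 22
augment #2: 2→7→1 bottleneck 4, total now 26
augment #3: 2→5→0→9→1 bottleneck 6, total now 32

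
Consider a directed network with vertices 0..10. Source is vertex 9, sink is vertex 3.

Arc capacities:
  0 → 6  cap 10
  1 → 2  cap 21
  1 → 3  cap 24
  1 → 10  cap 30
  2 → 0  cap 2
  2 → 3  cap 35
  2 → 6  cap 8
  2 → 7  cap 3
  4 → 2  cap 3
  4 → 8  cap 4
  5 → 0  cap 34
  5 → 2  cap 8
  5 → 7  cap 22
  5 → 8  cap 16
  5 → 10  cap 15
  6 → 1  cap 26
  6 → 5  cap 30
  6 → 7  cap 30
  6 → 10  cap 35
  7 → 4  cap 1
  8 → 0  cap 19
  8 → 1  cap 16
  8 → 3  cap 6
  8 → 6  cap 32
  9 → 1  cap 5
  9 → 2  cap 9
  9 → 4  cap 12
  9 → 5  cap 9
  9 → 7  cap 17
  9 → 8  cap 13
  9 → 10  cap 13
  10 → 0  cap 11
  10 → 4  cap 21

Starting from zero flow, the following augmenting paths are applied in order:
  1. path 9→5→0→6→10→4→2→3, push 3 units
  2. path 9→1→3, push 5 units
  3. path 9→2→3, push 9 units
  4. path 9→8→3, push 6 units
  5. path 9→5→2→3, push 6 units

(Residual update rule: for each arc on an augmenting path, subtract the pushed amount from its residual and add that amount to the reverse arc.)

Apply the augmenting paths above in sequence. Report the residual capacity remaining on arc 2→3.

Residual capacity of (2,3): 17

after path 1 (9→5→0→6→10→4→2→3, push 3): res(2,3)=32
after path 2 (9→1→3, push 5): res(2,3)=32
after path 3 (9→2→3, push 9): res(2,3)=23
after path 4 (9→8→3, push 6): res(2,3)=23
after path 5 (9→5→2→3, push 6): res(2,3)=17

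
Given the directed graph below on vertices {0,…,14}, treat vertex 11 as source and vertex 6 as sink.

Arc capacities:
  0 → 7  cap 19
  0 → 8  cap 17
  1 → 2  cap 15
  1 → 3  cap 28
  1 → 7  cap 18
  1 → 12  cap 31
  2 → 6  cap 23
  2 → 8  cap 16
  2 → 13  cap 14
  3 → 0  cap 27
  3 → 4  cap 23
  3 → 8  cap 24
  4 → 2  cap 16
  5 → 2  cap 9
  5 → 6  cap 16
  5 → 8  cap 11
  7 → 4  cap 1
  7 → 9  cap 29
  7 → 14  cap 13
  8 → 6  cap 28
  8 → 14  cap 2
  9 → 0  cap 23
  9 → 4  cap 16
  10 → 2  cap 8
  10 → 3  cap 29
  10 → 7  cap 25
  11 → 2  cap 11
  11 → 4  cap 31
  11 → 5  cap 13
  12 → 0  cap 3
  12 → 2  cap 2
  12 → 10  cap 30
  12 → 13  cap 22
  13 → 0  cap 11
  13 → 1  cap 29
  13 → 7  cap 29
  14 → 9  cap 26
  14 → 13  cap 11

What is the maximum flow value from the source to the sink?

Maximum flow value: 40

augment #1: 11→2→6 bottleneck 11, total now 11
augment #2: 11→5→6 bottleneck 13, total now 24
augment #3: 11→4→2→6 bottleneck 12, total now 36
augment #4: 11→4→2→8→6 bottleneck 4, total now 40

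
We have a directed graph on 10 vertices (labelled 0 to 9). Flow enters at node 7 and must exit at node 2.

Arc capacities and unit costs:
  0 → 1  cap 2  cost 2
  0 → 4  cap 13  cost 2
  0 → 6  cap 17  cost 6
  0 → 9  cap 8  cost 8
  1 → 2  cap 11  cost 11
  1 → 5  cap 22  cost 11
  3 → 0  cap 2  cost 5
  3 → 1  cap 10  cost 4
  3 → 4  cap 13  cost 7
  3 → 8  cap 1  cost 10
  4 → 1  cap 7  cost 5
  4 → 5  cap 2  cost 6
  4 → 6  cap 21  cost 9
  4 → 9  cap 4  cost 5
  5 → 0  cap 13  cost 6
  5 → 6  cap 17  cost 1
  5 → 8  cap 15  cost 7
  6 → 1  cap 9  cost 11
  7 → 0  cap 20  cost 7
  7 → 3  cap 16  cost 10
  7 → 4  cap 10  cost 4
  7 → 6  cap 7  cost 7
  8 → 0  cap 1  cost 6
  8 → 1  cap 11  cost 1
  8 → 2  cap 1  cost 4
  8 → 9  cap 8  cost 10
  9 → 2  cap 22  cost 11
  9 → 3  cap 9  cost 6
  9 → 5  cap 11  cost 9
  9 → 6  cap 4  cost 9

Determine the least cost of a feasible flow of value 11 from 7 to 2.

Minimum cost for 11 units: 220

shortest-cost path #1: 7→0→1→2 push 2 @ unit cost 20 (adds 40)
shortest-cost path #2: 7→4→9→2 push 4 @ unit cost 20 (adds 80)
shortest-cost path #3: 7→4→1→2 push 5 @ unit cost 20 (adds 100)
total cost = 220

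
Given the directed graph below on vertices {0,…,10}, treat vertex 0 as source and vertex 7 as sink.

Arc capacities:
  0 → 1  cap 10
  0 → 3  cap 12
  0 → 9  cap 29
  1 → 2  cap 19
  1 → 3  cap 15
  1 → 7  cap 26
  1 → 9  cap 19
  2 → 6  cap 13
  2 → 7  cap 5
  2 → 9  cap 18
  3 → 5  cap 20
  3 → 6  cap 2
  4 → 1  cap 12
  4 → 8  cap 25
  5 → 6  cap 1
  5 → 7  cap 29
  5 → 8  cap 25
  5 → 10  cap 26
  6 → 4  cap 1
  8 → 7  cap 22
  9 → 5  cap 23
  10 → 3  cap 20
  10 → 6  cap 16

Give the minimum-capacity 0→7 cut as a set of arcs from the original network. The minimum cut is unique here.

augment #1: 0→1→7 push 10
augment #2: 0→3→5→7 push 12
augment #3: 0→9→5→7 push 17
augment #4: 0→9→5→8→7 push 6
max flow = 45; residual-reachable set from 0 gives S-side
cut edges (S→T): {(0,1), (0,3), (9,5)} total cap 45

Min-cut arcs: {(0,1), (0,3), (9,5)} (total capacity 45)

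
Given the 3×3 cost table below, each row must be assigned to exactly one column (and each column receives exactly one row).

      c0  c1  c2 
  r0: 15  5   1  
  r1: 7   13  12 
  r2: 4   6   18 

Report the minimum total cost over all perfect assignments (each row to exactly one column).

optimal assignment: row0→col2 (cost 1), row1→col0 (cost 7), row2→col1 (cost 6)
total = 1 + 7 + 6 = 14

Minimum assignment cost: 14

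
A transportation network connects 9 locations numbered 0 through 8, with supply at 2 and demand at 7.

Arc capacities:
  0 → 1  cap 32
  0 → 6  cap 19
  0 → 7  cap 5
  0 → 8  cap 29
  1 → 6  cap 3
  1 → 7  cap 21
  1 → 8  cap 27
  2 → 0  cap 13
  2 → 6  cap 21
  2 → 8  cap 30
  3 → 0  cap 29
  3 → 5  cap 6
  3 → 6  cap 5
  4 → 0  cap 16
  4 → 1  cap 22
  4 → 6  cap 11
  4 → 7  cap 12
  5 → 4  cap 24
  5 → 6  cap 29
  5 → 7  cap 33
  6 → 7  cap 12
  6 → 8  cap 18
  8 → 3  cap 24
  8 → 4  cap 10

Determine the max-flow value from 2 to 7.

Maximum flow value: 54

augment #1: 2→0→7 bottleneck 5, total now 5
augment #2: 2→6→7 bottleneck 12, total now 17
augment #3: 2→0→1→7 bottleneck 8, total now 25
augment #4: 2→8→4→7 bottleneck 10, total now 35
augment #5: 2→8→3→5→7 bottleneck 6, total now 41
augment #6: 2→8→3→0→1→7 bottleneck 13, total now 54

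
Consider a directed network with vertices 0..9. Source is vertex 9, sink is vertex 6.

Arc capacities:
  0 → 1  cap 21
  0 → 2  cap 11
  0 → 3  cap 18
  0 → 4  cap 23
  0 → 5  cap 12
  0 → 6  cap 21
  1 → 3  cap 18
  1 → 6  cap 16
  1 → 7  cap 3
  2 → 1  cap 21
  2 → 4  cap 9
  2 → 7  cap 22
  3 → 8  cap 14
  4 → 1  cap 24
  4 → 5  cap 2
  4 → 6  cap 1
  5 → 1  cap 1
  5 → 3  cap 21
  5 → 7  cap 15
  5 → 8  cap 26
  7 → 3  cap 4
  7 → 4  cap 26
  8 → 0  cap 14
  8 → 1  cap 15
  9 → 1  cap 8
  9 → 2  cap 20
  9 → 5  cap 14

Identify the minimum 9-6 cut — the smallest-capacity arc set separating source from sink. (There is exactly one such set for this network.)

Min-cut arcs: {(1,6), (4,6), (8,0)} (total capacity 31)

augment #1: 9→1→6 push 8
augment #2: 9→2→1→6 push 8
augment #3: 9→2→4→6 push 1
augment #4: 9→5→8→0→6 push 14
max flow = 31; residual-reachable set from 9 gives S-side
cut edges (S→T): {(1,6), (4,6), (8,0)} total cap 31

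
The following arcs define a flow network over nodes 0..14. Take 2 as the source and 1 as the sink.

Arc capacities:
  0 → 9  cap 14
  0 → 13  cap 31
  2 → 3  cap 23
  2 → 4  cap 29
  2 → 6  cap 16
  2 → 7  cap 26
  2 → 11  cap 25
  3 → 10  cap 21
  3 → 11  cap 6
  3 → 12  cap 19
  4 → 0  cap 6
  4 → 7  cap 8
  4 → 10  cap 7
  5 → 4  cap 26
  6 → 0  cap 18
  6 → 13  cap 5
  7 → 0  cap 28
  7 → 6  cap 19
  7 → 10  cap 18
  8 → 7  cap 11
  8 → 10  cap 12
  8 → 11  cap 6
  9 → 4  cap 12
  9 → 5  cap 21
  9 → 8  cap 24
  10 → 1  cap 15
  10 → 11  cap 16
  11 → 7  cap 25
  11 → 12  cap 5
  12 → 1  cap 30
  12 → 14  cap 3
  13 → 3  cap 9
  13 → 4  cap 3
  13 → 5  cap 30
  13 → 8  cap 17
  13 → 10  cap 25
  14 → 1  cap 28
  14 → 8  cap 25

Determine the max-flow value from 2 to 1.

augment #1: 2→3→10→1 bottleneck 15, total now 15
augment #2: 2→3→12→1 bottleneck 8, total now 23
augment #3: 2→11→12→1 bottleneck 5, total now 28
augment #4: 2→4→10→3→12→1 bottleneck 7, total now 35
augment #5: 2→6→13→3→12→1 bottleneck 4, total now 39

Maximum flow value: 39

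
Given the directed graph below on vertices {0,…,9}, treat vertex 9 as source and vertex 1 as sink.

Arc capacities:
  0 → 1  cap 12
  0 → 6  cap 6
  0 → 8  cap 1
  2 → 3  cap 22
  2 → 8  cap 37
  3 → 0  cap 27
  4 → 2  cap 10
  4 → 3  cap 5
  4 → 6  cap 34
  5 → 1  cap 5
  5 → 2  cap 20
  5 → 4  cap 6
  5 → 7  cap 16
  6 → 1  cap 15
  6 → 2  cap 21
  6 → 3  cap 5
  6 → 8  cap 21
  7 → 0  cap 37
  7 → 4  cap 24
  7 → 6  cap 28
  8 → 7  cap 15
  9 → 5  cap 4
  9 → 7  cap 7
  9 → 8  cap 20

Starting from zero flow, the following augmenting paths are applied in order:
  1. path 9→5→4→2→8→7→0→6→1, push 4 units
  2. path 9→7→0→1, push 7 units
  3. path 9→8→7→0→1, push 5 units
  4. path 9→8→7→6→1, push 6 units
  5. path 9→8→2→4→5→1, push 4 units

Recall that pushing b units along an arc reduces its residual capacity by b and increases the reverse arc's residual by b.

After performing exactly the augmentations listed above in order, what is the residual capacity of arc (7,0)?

after path 1 (9→5→4→2→8→7→0→6→1, push 4): res(7,0)=33
after path 2 (9→7→0→1, push 7): res(7,0)=26
after path 3 (9→8→7→0→1, push 5): res(7,0)=21
after path 4 (9→8→7→6→1, push 6): res(7,0)=21
after path 5 (9→8→2→4→5→1, push 4): res(7,0)=21

Residual capacity of (7,0): 21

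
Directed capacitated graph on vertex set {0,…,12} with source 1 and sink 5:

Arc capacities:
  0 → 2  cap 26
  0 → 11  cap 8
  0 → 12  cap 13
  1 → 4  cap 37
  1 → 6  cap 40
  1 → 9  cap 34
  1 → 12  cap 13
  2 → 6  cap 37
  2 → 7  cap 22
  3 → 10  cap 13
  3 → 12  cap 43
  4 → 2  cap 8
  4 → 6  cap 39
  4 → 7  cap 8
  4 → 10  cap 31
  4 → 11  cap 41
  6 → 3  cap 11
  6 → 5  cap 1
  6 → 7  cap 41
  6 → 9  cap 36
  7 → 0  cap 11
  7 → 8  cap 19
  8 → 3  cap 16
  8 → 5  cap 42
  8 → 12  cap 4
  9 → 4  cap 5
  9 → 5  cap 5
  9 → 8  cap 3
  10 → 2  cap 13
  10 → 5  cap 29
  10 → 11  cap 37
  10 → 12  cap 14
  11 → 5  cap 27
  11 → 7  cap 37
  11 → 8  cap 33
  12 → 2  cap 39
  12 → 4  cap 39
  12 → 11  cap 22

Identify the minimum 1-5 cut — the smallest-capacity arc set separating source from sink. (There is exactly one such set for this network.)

Min-cut arcs: {(1,4), (1,6), (1,12), (9,4), (9,5), (9,8)} (total capacity 103)

augment #1: 1→6→5 push 1
augment #2: 1→9→5 push 5
augment #3: 1→4→10→5 push 29
augment #4: 1→4→11→5 push 8
augment #5: 1→9→8→5 push 3
augment #6: 1→12→11→5 push 13
augment #7: 1→6→7→8→5 push 19
augment #8: 1→9→4→11→5 push 5
augment #9: 1→6→3→10→11→5 push 1
augment #10: 1→6→3→10→11→8→5 push 10
augment #11: 1→6→7→0→11→8→5 push 8
augment #12: 1→6→7→0→12→11→8→5 push 1
max flow = 103; residual-reachable set from 1 gives S-side
cut edges (S→T): {(1,4), (1,6), (1,12), (9,4), (9,5), (9,8)} total cap 103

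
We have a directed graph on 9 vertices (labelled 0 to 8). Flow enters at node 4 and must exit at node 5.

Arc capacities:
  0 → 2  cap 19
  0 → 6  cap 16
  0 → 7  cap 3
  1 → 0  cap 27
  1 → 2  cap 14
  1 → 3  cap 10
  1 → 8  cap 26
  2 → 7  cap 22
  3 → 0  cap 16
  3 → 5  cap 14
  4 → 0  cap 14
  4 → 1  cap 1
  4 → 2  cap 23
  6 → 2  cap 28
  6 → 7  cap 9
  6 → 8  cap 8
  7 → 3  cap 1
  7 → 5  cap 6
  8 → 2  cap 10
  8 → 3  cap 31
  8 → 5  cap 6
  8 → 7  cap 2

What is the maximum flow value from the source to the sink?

augment #1: 4→0→7→5 bottleneck 3, total now 3
augment #2: 4→1→3→5 bottleneck 1, total now 4
augment #3: 4→2→7→5 bottleneck 3, total now 7
augment #4: 4→0→6→8→5 bottleneck 6, total now 13
augment #5: 4→2→7→3→5 bottleneck 1, total now 14
augment #6: 4→0→6→8→3→5 bottleneck 2, total now 16

Maximum flow value: 16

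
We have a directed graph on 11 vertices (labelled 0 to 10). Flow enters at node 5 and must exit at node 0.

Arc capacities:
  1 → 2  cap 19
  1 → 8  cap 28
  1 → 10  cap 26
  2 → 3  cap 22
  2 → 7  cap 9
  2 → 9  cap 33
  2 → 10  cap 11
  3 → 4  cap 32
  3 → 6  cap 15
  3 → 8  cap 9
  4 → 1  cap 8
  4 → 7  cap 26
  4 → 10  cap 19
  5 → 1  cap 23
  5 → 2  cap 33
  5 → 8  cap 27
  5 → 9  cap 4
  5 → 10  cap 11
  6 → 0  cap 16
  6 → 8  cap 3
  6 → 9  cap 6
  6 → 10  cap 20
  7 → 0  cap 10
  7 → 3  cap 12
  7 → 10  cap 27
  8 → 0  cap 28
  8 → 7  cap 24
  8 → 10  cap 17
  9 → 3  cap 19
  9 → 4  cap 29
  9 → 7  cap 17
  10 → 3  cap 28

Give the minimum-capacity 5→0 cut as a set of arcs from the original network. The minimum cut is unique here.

Min-cut arcs: {(3,6), (7,0), (8,0)} (total capacity 53)

augment #1: 5→8→0 push 27
augment #2: 5→1→8→0 push 1
augment #3: 5→2→7→0 push 9
augment #4: 5→9→7→0 push 1
augment #5: 5→2→3→6→0 push 15
max flow = 53; residual-reachable set from 5 gives S-side
cut edges (S→T): {(3,6), (7,0), (8,0)} total cap 53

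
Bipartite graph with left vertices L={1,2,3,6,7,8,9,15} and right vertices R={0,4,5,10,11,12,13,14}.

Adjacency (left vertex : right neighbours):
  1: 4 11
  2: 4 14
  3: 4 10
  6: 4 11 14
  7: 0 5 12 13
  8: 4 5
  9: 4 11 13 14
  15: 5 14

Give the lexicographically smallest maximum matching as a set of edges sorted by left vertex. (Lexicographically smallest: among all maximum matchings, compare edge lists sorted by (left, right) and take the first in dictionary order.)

|M| = 7 (so the lex-smallest maximum matching has 7 edges)
process left vertices in ascending order; for each, take the smallest-labelled available neighbour that still permits 7 edges overall, or leave it unmatched if none does
lex-smallest matching: {1-4, 2-14, 3-10, 6-11, 7-0, 8-5, 9-13}

Lex-smallest maximum matching: {(1,4), (2,14), (3,10), (6,11), (7,0), (8,5), (9,13)}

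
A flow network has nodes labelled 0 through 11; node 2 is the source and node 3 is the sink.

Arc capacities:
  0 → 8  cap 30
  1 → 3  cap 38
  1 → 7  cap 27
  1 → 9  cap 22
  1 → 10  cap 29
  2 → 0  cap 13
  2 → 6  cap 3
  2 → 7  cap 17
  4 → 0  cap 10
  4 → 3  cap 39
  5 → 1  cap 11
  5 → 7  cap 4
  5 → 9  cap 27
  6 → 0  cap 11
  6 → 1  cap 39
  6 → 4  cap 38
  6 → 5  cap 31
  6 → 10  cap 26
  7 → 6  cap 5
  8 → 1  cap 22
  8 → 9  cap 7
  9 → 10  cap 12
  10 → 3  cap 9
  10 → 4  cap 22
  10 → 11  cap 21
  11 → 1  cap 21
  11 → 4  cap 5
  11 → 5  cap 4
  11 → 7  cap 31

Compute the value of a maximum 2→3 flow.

Maximum flow value: 21

augment #1: 2→6→1→3 bottleneck 3, total now 3
augment #2: 2→0→8→1→3 bottleneck 13, total now 16
augment #3: 2→7→6→1→3 bottleneck 5, total now 21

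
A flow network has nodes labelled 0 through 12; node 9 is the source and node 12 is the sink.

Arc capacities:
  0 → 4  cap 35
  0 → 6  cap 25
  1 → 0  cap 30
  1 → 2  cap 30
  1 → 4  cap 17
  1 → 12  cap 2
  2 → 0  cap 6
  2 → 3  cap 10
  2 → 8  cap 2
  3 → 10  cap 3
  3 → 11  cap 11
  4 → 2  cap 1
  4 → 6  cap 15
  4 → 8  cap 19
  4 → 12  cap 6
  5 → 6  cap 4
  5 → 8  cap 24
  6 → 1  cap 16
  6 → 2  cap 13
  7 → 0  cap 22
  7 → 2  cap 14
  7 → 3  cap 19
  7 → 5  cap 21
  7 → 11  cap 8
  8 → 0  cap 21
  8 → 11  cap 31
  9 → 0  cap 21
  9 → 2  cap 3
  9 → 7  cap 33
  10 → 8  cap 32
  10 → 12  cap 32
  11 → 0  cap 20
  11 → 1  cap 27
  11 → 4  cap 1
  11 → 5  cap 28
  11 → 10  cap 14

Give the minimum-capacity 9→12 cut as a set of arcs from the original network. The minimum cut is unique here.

augment #1: 9→0→4→12 push 6
augment #2: 9→0→6→1→12 push 2
augment #3: 9→2→3→10→12 push 3
augment #4: 9→7→11→10→12 push 8
augment #5: 9→7→3→11→10→12 push 6
max flow = 25; residual-reachable set from 9 gives S-side
cut edges (S→T): {(1,12), (3,10), (4,12), (11,10)} total cap 25

Min-cut arcs: {(1,12), (3,10), (4,12), (11,10)} (total capacity 25)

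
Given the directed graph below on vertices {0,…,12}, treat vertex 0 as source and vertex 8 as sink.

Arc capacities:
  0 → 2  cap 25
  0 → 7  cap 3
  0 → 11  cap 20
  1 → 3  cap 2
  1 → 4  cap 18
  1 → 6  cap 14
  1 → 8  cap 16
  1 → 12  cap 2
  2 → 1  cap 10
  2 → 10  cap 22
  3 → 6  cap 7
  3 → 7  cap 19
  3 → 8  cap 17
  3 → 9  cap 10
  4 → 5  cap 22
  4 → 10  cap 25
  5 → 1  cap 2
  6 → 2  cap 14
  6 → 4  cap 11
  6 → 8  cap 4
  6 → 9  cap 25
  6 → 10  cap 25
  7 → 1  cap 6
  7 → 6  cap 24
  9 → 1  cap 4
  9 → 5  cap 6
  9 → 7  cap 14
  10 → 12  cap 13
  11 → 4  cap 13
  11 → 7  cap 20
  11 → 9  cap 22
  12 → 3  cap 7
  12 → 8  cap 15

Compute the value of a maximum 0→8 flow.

Maximum flow value: 37

augment #1: 0→2→1→8 bottleneck 10, total now 10
augment #2: 0→7→1→8 bottleneck 3, total now 13
augment #3: 0→2→10→12→8 bottleneck 13, total now 26
augment #4: 0→11→7→1→8 bottleneck 3, total now 29
augment #5: 0→11→7→6→8 bottleneck 4, total now 33
augment #6: 0→11→9→1→3→8 bottleneck 2, total now 35
augment #7: 0→11→9→1→12→8 bottleneck 2, total now 37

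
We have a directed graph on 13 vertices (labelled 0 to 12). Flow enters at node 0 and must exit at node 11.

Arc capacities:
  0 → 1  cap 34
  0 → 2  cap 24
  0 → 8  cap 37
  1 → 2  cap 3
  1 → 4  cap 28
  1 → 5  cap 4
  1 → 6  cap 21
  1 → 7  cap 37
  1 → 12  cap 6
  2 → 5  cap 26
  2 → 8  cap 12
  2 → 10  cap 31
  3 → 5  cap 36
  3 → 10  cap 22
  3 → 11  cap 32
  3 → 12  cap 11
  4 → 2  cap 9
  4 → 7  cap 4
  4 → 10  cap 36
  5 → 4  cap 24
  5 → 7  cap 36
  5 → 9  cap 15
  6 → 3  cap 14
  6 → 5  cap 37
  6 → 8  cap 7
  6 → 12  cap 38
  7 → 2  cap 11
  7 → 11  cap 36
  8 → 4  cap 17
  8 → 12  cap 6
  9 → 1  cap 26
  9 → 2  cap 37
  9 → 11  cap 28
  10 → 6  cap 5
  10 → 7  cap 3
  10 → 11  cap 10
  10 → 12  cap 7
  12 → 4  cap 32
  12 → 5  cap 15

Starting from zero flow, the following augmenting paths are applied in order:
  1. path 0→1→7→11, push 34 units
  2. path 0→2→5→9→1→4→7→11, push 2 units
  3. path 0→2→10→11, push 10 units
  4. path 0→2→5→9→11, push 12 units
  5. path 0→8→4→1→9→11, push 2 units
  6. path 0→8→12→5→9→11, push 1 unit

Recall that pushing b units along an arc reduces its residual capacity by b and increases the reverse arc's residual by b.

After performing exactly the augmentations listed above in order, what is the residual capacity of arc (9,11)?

after path 1 (0→1→7→11, push 34): res(9,11)=28
after path 2 (0→2→5→9→1→4→7→11, push 2): res(9,11)=28
after path 3 (0→2→10→11, push 10): res(9,11)=28
after path 4 (0→2→5→9→11, push 12): res(9,11)=16
after path 5 (0→8→4→1→9→11, push 2): res(9,11)=14
after path 6 (0→8→12→5→9→11, push 1): res(9,11)=13

Residual capacity of (9,11): 13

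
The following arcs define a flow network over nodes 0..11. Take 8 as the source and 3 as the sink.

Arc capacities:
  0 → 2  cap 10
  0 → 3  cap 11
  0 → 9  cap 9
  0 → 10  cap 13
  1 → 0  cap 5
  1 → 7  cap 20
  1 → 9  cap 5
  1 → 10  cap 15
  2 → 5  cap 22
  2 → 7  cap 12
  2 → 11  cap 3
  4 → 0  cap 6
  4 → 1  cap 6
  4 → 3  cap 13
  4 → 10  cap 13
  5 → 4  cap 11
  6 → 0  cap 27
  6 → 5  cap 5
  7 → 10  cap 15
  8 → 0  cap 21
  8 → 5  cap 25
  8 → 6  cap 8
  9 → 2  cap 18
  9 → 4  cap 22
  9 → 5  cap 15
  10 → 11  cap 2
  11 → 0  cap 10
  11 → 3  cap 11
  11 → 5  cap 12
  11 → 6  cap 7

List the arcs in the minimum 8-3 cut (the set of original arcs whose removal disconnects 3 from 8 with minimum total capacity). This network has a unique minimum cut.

augment #1: 8→0→3 push 11
augment #2: 8→5→4→3 push 11
augment #3: 8→0→2→11→3 push 3
augment #4: 8→0→9→4→3 push 2
augment #5: 8→0→10→11→3 push 2
max flow = 29; residual-reachable set from 8 gives S-side
cut edges (S→T): {(0,3), (2,11), (4,3), (10,11)} total cap 29

Min-cut arcs: {(0,3), (2,11), (4,3), (10,11)} (total capacity 29)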